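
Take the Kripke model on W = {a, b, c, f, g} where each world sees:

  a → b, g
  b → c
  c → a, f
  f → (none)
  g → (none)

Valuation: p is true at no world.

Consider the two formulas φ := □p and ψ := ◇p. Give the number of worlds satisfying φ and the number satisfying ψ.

2 and 0

For □p:
a: successors {b, g}; p there: b:F, g:F. ✗
b: successors {c}; p there: c:F. ✗
c: successors {a, f}; p there: a:F, f:F. ✗
f: no successors, so □p holds vacuously. ✓
g: no successors, so □p holds vacuously. ✓
— 2 worlds.
For ◇p:
a: successors {b, g}; p there: b:F, g:F. ✗
b: successors {c}; p there: c:F. ✗
c: successors {a, f}; p there: a:F, f:F. ✗
f: no successors, so ◇p fails. ✗
g: no successors, so ◇p fails. ✗
— 0 worlds.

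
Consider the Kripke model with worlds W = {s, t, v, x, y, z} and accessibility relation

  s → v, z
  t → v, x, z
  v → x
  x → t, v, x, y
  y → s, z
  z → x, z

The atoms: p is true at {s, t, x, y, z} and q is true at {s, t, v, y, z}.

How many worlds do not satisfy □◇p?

s: successors {v, z}; ◇p there: v:T, z:T. ✓
t: successors {v, x, z}; ◇p there: v:T, x:T, z:T. ✓
v: successors {x}; ◇p there: x:T. ✓
x: successors {t, v, x, y}; ◇p there: t:T, v:T, x:T, y:T. ✓
y: successors {s, z}; ◇p there: s:T, z:T. ✓
z: successors {x, z}; ◇p there: x:T, z:T. ✓
Satisfying worlds: {s, t, v, x, y, z}.
So □◇p fails at the other 0 worlds.

0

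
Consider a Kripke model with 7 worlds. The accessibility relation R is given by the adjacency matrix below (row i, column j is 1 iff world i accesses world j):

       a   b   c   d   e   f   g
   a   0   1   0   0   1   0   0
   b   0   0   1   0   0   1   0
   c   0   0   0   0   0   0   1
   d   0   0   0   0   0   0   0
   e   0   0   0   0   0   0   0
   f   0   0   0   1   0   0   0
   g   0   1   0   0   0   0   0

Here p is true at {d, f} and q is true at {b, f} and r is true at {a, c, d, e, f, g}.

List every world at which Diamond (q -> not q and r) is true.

a: successors {b, e}; q -> not q and r there: b:F, e:T. ✓
b: successors {c, f}; q -> not q and r there: c:T, f:F. ✓
c: successors {g}; q -> not q and r there: g:T. ✓
d: no successors, so Diamond (q -> not q and r) fails. ✗
e: no successors, so Diamond (q -> not q and r) fails. ✗
f: successors {d}; q -> not q and r there: d:T. ✓
g: successors {b}; q -> not q and r there: b:F. ✗

{a, b, c, f}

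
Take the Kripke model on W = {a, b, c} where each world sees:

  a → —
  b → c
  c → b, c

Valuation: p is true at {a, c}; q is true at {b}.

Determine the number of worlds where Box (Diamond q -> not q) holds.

3

a: no successors, so Box (Diamond q -> not q) holds vacuously. ✓
b: successors {c}; Diamond q -> not q there: c:T. ✓
c: successors {b, c}; Diamond q -> not q there: b:T, c:T. ✓
Satisfying worlds: {a, b, c}.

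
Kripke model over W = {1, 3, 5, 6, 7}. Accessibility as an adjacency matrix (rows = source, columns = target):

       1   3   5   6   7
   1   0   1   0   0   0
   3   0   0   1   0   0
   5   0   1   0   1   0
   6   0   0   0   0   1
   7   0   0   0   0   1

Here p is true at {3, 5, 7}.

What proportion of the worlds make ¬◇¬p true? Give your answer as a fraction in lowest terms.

4/5

1: ◇¬p is F. ✓
3: ◇¬p is F. ✓
5: ◇¬p is T. ✗
6: ◇¬p is F. ✓
7: ◇¬p is F. ✓
That's 4 of 5 worlds, so 4/5.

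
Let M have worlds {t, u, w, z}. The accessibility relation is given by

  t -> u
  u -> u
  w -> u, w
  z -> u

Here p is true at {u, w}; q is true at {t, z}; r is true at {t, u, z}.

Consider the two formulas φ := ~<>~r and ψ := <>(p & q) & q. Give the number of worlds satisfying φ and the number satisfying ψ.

3 and 0

For ~<>~r:
t: <>~r is F. ✓
u: <>~r is F. ✓
w: <>~r is T. ✗
z: <>~r is F. ✓
— 3 worlds.
For <>(p & q) & q:
t: <>(p & q) is F, q is T. ✗
u: <>(p & q) is F, q is F. ✗
w: <>(p & q) is F, q is F. ✗
z: <>(p & q) is F, q is T. ✗
— 0 worlds.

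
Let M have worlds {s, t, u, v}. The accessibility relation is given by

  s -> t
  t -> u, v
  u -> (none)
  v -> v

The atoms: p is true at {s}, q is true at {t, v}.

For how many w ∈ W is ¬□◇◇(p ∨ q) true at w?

1

s: □◇◇(p ∨ q) is T. ✗
t: □◇◇(p ∨ q) is F. ✓
u: □◇◇(p ∨ q) is T. ✗
v: □◇◇(p ∨ q) is T. ✗
Satisfying worlds: {t}.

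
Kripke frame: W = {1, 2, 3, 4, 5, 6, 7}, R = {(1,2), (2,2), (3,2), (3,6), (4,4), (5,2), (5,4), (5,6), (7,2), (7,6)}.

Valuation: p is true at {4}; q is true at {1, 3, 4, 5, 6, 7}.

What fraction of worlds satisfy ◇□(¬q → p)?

1: successors {2}; □(¬q → p) there: 2:F. ✗
2: successors {2}; □(¬q → p) there: 2:F. ✗
3: successors {2, 6}; □(¬q → p) there: 2:F, 6:T. ✓
4: successors {4}; □(¬q → p) there: 4:T. ✓
5: successors {2, 4, 6}; □(¬q → p) there: 2:F, 4:T, 6:T. ✓
6: no successors, so ◇□(¬q → p) fails. ✗
7: successors {2, 6}; □(¬q → p) there: 2:F, 6:T. ✓
That's 4 of 7 worlds, so 4/7.

4/7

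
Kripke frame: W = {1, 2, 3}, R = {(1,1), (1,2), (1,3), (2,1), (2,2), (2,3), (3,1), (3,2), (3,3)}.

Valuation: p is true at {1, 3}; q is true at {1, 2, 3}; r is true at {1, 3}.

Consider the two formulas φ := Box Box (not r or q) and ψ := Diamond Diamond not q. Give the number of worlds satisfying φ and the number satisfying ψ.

3 and 0

For Box Box (not r or q):
1: successors {1, 2, 3}; Box (not r or q) there: 1:T, 2:T, 3:T. ✓
2: successors {1, 2, 3}; Box (not r or q) there: 1:T, 2:T, 3:T. ✓
3: successors {1, 2, 3}; Box (not r or q) there: 1:T, 2:T, 3:T. ✓
— 3 worlds.
For Diamond Diamond not q:
1: successors {1, 2, 3}; Diamond not q there: 1:F, 2:F, 3:F. ✗
2: successors {1, 2, 3}; Diamond not q there: 1:F, 2:F, 3:F. ✗
3: successors {1, 2, 3}; Diamond not q there: 1:F, 2:F, 3:F. ✗
— 0 worlds.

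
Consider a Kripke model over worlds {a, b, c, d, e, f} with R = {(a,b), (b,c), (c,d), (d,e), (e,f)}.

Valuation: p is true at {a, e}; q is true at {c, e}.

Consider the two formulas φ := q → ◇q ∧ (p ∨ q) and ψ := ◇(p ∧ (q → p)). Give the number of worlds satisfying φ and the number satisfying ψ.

For q → ◇q ∧ (p ∨ q):
a: q is F, ◇q ∧ (p ∨ q) is F. ✓
b: q is F, ◇q ∧ (p ∨ q) is F. ✓
c: q is T, ◇q ∧ (p ∨ q) is F. ✗
d: q is F, ◇q ∧ (p ∨ q) is F. ✓
e: q is T, ◇q ∧ (p ∨ q) is F. ✗
f: q is F, ◇q ∧ (p ∨ q) is F. ✓
— 4 worlds.
For ◇(p ∧ (q → p)):
a: successors {b}; p ∧ (q → p) there: b:F. ✗
b: successors {c}; p ∧ (q → p) there: c:F. ✗
c: successors {d}; p ∧ (q → p) there: d:F. ✗
d: successors {e}; p ∧ (q → p) there: e:T. ✓
e: successors {f}; p ∧ (q → p) there: f:F. ✗
f: no successors, so ◇(p ∧ (q → p)) fails. ✗
— 1 world.

4 and 1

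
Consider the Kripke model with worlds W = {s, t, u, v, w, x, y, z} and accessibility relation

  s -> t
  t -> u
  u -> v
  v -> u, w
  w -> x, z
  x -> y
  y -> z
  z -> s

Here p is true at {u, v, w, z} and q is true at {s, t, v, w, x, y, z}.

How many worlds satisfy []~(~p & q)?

4

s: successors {t}; ~(~p & q) there: t:F. ✗
t: successors {u}; ~(~p & q) there: u:T. ✓
u: successors {v}; ~(~p & q) there: v:T. ✓
v: successors {u, w}; ~(~p & q) there: u:T, w:T. ✓
w: successors {x, z}; ~(~p & q) there: x:F, z:T. ✗
x: successors {y}; ~(~p & q) there: y:F. ✗
y: successors {z}; ~(~p & q) there: z:T. ✓
z: successors {s}; ~(~p & q) there: s:F. ✗
Satisfying worlds: {t, u, v, y}.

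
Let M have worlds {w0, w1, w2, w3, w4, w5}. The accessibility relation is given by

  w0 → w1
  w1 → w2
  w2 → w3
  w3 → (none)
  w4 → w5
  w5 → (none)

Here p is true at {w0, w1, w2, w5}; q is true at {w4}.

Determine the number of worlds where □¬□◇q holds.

w0: successors {w1}; ¬□◇q there: w1:T. ✓
w1: successors {w2}; ¬□◇q there: w2:T. ✓
w2: successors {w3}; ¬□◇q there: w3:F. ✗
w3: no successors, so □¬□◇q holds vacuously. ✓
w4: successors {w5}; ¬□◇q there: w5:F. ✗
w5: no successors, so □¬□◇q holds vacuously. ✓
Satisfying worlds: {w0, w1, w3, w5}.

4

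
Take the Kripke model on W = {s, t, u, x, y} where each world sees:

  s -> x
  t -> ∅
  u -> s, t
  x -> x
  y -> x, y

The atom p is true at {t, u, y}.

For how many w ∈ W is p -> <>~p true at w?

4

s: p is F, <>~p is T. ✓
t: p is T, <>~p is F. ✗
u: p is T, <>~p is T. ✓
x: p is F, <>~p is T. ✓
y: p is T, <>~p is T. ✓
Satisfying worlds: {s, u, x, y}.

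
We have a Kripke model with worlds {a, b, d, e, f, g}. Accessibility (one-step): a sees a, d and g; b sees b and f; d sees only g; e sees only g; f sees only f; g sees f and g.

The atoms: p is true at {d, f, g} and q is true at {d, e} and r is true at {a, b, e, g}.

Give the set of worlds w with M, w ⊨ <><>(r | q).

a: successors {a, d, g}; <>(r | q) there: a:T, d:T, g:T. ✓
b: successors {b, f}; <>(r | q) there: b:T, f:F. ✓
d: successors {g}; <>(r | q) there: g:T. ✓
e: successors {g}; <>(r | q) there: g:T. ✓
f: successors {f}; <>(r | q) there: f:F. ✗
g: successors {f, g}; <>(r | q) there: f:F, g:T. ✓

{a, b, d, e, g}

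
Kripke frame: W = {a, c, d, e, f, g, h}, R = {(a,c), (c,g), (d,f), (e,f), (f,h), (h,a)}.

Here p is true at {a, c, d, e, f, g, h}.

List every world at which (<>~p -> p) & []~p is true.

{g}

a: <>~p -> p is T, []~p is F. ✗
c: <>~p -> p is T, []~p is F. ✗
d: <>~p -> p is T, []~p is F. ✗
e: <>~p -> p is T, []~p is F. ✗
f: <>~p -> p is T, []~p is F. ✗
g: <>~p -> p is T, []~p is T. ✓
h: <>~p -> p is T, []~p is F. ✗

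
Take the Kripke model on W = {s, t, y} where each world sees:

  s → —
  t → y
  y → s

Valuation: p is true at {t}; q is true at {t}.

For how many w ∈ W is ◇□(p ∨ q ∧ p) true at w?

1

s: no successors, so ◇□(p ∨ q ∧ p) fails. ✗
t: successors {y}; □(p ∨ q ∧ p) there: y:F. ✗
y: successors {s}; □(p ∨ q ∧ p) there: s:T. ✓
Satisfying worlds: {y}.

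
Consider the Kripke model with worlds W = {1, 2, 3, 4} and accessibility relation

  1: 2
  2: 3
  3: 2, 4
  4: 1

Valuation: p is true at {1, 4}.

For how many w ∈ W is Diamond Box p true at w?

1

1: successors {2}; Box p there: 2:F. ✗
2: successors {3}; Box p there: 3:F. ✗
3: successors {2, 4}; Box p there: 2:F, 4:T. ✓
4: successors {1}; Box p there: 1:F. ✗
Satisfying worlds: {3}.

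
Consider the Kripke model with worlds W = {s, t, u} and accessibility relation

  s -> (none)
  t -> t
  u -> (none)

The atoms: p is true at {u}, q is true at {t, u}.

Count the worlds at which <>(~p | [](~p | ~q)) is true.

s: no successors, so <>(~p | [](~p | ~q)) fails. ✗
t: successors {t}; ~p | [](~p | ~q) there: t:T. ✓
u: no successors, so <>(~p | [](~p | ~q)) fails. ✗
Satisfying worlds: {t}.

1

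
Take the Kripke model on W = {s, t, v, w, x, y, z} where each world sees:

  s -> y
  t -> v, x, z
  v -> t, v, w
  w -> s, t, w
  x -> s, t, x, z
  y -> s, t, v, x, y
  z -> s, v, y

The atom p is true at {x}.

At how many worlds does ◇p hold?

s: successors {y}; p there: y:F. ✗
t: successors {v, x, z}; p there: v:F, x:T, z:F. ✓
v: successors {t, v, w}; p there: t:F, v:F, w:F. ✗
w: successors {s, t, w}; p there: s:F, t:F, w:F. ✗
x: successors {s, t, x, z}; p there: s:F, t:F, x:T, z:F. ✓
y: successors {s, t, v, x, y}; p there: s:F, t:F, v:F, x:T, y:F. ✓
z: successors {s, v, y}; p there: s:F, v:F, y:F. ✗
Satisfying worlds: {t, x, y}.

3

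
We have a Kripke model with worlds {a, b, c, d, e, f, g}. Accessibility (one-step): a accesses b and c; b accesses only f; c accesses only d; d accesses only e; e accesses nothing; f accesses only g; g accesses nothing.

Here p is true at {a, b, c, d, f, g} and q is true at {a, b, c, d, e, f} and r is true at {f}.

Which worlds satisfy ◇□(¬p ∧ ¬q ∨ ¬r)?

{a, b, c, d, f}

a: successors {b, c}; □(¬p ∧ ¬q ∨ ¬r) there: b:F, c:T. ✓
b: successors {f}; □(¬p ∧ ¬q ∨ ¬r) there: f:T. ✓
c: successors {d}; □(¬p ∧ ¬q ∨ ¬r) there: d:T. ✓
d: successors {e}; □(¬p ∧ ¬q ∨ ¬r) there: e:T. ✓
e: no successors, so ◇□(¬p ∧ ¬q ∨ ¬r) fails. ✗
f: successors {g}; □(¬p ∧ ¬q ∨ ¬r) there: g:T. ✓
g: no successors, so ◇□(¬p ∧ ¬q ∨ ¬r) fails. ✗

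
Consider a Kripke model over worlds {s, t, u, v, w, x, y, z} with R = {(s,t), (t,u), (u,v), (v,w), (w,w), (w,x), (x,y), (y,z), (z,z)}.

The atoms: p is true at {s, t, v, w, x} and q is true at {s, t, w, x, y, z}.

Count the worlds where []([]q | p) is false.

1

s: successors {t}; []q | p there: t:T. ✓
t: successors {u}; []q | p there: u:F. ✗
u: successors {v}; []q | p there: v:T. ✓
v: successors {w}; []q | p there: w:T. ✓
w: successors {w, x}; []q | p there: w:T, x:T. ✓
x: successors {y}; []q | p there: y:T. ✓
y: successors {z}; []q | p there: z:T. ✓
z: successors {z}; []q | p there: z:T. ✓
Satisfying worlds: {s, u, v, w, x, y, z}.
So []([]q | p) fails at the other 1 world.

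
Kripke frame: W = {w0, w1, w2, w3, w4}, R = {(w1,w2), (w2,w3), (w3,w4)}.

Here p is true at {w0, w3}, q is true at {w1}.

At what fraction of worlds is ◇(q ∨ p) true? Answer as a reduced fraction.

w0: no successors, so ◇(q ∨ p) fails. ✗
w1: successors {w2}; q ∨ p there: w2:F. ✗
w2: successors {w3}; q ∨ p there: w3:T. ✓
w3: successors {w4}; q ∨ p there: w4:F. ✗
w4: no successors, so ◇(q ∨ p) fails. ✗
That's 1 of 5 worlds, so 1/5.

1/5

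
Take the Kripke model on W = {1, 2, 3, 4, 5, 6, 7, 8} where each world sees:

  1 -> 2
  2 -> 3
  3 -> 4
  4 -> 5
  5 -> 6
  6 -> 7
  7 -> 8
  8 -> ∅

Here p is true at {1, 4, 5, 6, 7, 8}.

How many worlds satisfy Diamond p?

5

1: successors {2}; p there: 2:F. ✗
2: successors {3}; p there: 3:F. ✗
3: successors {4}; p there: 4:T. ✓
4: successors {5}; p there: 5:T. ✓
5: successors {6}; p there: 6:T. ✓
6: successors {7}; p there: 7:T. ✓
7: successors {8}; p there: 8:T. ✓
8: no successors, so Diamond p fails. ✗
Satisfying worlds: {3, 4, 5, 6, 7}.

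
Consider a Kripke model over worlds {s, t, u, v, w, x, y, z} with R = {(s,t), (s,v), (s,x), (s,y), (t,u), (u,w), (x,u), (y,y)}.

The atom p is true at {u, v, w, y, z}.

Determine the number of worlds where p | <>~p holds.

6

s: p is F, <>~p is T. ✓
t: p is F, <>~p is F. ✗
u: p is T, <>~p is F. ✓
v: p is T, <>~p is F. ✓
w: p is T, <>~p is F. ✓
x: p is F, <>~p is F. ✗
y: p is T, <>~p is F. ✓
z: p is T, <>~p is F. ✓
Satisfying worlds: {s, u, v, w, y, z}.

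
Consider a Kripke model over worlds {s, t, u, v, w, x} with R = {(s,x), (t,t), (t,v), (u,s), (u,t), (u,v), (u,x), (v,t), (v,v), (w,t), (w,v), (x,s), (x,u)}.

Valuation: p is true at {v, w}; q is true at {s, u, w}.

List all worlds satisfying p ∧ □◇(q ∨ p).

{v, w}

s: p is F, □◇(q ∨ p) is T. ✗
t: p is F, □◇(q ∨ p) is T. ✗
u: p is F, □◇(q ∨ p) is F. ✗
v: p is T, □◇(q ∨ p) is T. ✓
w: p is T, □◇(q ∨ p) is T. ✓
x: p is F, □◇(q ∨ p) is F. ✗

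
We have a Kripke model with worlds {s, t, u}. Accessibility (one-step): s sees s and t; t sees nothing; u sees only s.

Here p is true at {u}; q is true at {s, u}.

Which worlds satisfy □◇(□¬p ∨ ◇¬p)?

{t, u}

s: successors {s, t}; ◇(□¬p ∨ ◇¬p) there: s:T, t:F. ✗
t: no successors, so □◇(□¬p ∨ ◇¬p) holds vacuously. ✓
u: successors {s}; ◇(□¬p ∨ ◇¬p) there: s:T. ✓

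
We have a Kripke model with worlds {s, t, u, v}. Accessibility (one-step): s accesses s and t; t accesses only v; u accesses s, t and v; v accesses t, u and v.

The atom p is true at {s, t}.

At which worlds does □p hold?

{s}

s: successors {s, t}; p there: s:T, t:T. ✓
t: successors {v}; p there: v:F. ✗
u: successors {s, t, v}; p there: s:T, t:T, v:F. ✗
v: successors {t, u, v}; p there: t:T, u:F, v:F. ✗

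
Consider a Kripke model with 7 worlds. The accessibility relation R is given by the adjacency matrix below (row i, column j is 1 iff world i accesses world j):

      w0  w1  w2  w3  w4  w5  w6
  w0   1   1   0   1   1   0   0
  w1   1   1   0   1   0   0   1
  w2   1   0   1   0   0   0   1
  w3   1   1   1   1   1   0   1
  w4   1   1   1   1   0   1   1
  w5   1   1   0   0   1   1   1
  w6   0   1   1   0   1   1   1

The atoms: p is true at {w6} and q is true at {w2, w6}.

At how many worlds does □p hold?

w0: successors {w0, w1, w3, w4}; p there: w0:F, w1:F, w3:F, w4:F. ✗
w1: successors {w0, w1, w3, w6}; p there: w0:F, w1:F, w3:F, w6:T. ✗
w2: successors {w0, w2, w6}; p there: w0:F, w2:F, w6:T. ✗
w3: successors {w0, w1, w2, w3, w4, w6}; p there: w0:F, w1:F, w2:F, w3:F, w4:F, w6:T. ✗
w4: successors {w0, w1, w2, w3, w5, w6}; p there: w0:F, w1:F, w2:F, w3:F, w5:F, w6:T. ✗
w5: successors {w0, w1, w4, w5, w6}; p there: w0:F, w1:F, w4:F, w5:F, w6:T. ✗
w6: successors {w1, w2, w4, w5, w6}; p there: w1:F, w2:F, w4:F, w5:F, w6:T. ✗
Satisfying worlds: ∅.

0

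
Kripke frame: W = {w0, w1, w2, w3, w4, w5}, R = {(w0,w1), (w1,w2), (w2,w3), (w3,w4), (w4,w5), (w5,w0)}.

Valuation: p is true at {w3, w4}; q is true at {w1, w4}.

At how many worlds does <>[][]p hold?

2

w0: successors {w1}; [][]p there: w1:T. ✓
w1: successors {w2}; [][]p there: w2:T. ✓
w2: successors {w3}; [][]p there: w3:F. ✗
w3: successors {w4}; [][]p there: w4:F. ✗
w4: successors {w5}; [][]p there: w5:F. ✗
w5: successors {w0}; [][]p there: w0:F. ✗
Satisfying worlds: {w0, w1}.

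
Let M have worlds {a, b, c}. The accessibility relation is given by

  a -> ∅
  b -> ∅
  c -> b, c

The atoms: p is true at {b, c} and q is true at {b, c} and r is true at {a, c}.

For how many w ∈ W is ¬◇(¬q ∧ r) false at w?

a: ◇(¬q ∧ r) is F. ✓
b: ◇(¬q ∧ r) is F. ✓
c: ◇(¬q ∧ r) is F. ✓
Satisfying worlds: {a, b, c}.
So ¬◇(¬q ∧ r) fails at the other 0 worlds.

0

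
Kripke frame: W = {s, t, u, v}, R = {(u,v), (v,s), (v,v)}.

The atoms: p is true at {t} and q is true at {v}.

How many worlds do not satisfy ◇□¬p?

2

s: no successors, so ◇□¬p fails. ✗
t: no successors, so ◇□¬p fails. ✗
u: successors {v}; □¬p there: v:T. ✓
v: successors {s, v}; □¬p there: s:T, v:T. ✓
Satisfying worlds: {u, v}.
So ◇□¬p fails at the other 2 worlds.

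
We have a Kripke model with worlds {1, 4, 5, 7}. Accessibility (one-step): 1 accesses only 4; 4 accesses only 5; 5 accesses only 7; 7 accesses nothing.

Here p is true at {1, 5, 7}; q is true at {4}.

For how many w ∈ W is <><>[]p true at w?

2

1: successors {4}; <>[]p there: 4:T. ✓
4: successors {5}; <>[]p there: 5:T. ✓
5: successors {7}; <>[]p there: 7:F. ✗
7: no successors, so <><>[]p fails. ✗
Satisfying worlds: {1, 4}.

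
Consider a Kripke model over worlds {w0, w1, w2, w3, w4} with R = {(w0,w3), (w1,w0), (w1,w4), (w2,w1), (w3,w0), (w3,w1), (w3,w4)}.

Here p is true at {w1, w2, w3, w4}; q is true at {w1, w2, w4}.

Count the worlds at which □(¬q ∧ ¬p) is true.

1

w0: successors {w3}; ¬q ∧ ¬p there: w3:F. ✗
w1: successors {w0, w4}; ¬q ∧ ¬p there: w0:T, w4:F. ✗
w2: successors {w1}; ¬q ∧ ¬p there: w1:F. ✗
w3: successors {w0, w1, w4}; ¬q ∧ ¬p there: w0:T, w1:F, w4:F. ✗
w4: no successors, so □(¬q ∧ ¬p) holds vacuously. ✓
Satisfying worlds: {w4}.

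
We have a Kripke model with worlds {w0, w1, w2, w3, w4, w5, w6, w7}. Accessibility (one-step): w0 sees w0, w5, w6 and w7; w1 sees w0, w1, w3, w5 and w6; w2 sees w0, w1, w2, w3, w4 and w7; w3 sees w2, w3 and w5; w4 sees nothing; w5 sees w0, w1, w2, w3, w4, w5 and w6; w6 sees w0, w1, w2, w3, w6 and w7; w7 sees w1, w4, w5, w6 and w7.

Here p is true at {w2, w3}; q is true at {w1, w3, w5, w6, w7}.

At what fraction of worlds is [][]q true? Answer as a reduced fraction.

1/8

w0: successors {w0, w5, w6, w7}; []q there: w0:F, w5:F, w6:F, w7:F. ✗
w1: successors {w0, w1, w3, w5, w6}; []q there: w0:F, w1:F, w3:F, w5:F, w6:F. ✗
w2: successors {w0, w1, w2, w3, w4, w7}; []q there: w0:F, w1:F, w2:F, w3:F, w4:T, w7:F. ✗
w3: successors {w2, w3, w5}; []q there: w2:F, w3:F, w5:F. ✗
w4: no successors, so [][]q holds vacuously. ✓
w5: successors {w0, w1, w2, w3, w4, w5, w6}; []q there: w0:F, w1:F, w2:F, w3:F, w4:T, w5:F, w6:F. ✗
w6: successors {w0, w1, w2, w3, w6, w7}; []q there: w0:F, w1:F, w2:F, w3:F, w6:F, w7:F. ✗
w7: successors {w1, w4, w5, w6, w7}; []q there: w1:F, w4:T, w5:F, w6:F, w7:F. ✗
That's 1 of 8 worlds, so 1/8.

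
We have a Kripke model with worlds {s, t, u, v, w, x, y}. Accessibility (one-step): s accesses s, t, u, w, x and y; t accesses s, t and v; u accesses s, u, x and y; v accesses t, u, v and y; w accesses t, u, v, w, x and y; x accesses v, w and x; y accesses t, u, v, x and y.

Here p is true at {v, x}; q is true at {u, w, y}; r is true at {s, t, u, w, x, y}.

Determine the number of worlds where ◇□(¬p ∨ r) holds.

6

s: successors {s, t, u, w, x, y}; □(¬p ∨ r) there: s:T, t:F, u:T, w:F, x:F, y:F. ✓
t: successors {s, t, v}; □(¬p ∨ r) there: s:T, t:F, v:F. ✓
u: successors {s, u, x, y}; □(¬p ∨ r) there: s:T, u:T, x:F, y:F. ✓
v: successors {t, u, v, y}; □(¬p ∨ r) there: t:F, u:T, v:F, y:F. ✓
w: successors {t, u, v, w, x, y}; □(¬p ∨ r) there: t:F, u:T, v:F, w:F, x:F, y:F. ✓
x: successors {v, w, x}; □(¬p ∨ r) there: v:F, w:F, x:F. ✗
y: successors {t, u, v, x, y}; □(¬p ∨ r) there: t:F, u:T, v:F, x:F, y:F. ✓
Satisfying worlds: {s, t, u, v, w, y}.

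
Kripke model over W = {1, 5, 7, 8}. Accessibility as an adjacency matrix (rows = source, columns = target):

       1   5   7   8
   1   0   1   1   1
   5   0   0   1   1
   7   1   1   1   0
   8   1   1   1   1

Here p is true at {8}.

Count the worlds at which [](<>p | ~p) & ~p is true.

1: [](<>p | ~p) is T, ~p is T. ✓
5: [](<>p | ~p) is T, ~p is T. ✓
7: [](<>p | ~p) is T, ~p is T. ✓
8: [](<>p | ~p) is T, ~p is F. ✗
Satisfying worlds: {1, 5, 7}.

3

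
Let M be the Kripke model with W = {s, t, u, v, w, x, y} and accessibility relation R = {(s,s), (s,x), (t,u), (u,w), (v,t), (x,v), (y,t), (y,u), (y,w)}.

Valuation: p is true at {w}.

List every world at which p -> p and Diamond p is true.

s: p is F, p and Diamond p is F. ✓
t: p is F, p and Diamond p is F. ✓
u: p is F, p and Diamond p is F. ✓
v: p is F, p and Diamond p is F. ✓
w: p is T, p and Diamond p is F. ✗
x: p is F, p and Diamond p is F. ✓
y: p is F, p and Diamond p is F. ✓

{s, t, u, v, x, y}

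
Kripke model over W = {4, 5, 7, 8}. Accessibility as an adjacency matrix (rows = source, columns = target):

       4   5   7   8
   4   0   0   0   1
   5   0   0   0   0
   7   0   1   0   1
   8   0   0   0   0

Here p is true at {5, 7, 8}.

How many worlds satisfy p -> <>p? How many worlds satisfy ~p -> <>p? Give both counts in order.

2 and 4

For p -> <>p:
4: p is F, <>p is T. ✓
5: p is T, <>p is F. ✗
7: p is T, <>p is T. ✓
8: p is T, <>p is F. ✗
— 2 worlds.
For ~p -> <>p:
4: ~p is T, <>p is T. ✓
5: ~p is F, <>p is F. ✓
7: ~p is F, <>p is T. ✓
8: ~p is F, <>p is F. ✓
— 4 worlds.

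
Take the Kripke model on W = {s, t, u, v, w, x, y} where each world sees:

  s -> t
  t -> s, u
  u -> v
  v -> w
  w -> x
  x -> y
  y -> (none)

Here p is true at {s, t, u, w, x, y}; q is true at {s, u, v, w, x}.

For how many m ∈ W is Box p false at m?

1

s: successors {t}; p there: t:T. ✓
t: successors {s, u}; p there: s:T, u:T. ✓
u: successors {v}; p there: v:F. ✗
v: successors {w}; p there: w:T. ✓
w: successors {x}; p there: x:T. ✓
x: successors {y}; p there: y:T. ✓
y: no successors, so Box p holds vacuously. ✓
Satisfying worlds: {s, t, v, w, x, y}.
So Box p fails at the other 1 world.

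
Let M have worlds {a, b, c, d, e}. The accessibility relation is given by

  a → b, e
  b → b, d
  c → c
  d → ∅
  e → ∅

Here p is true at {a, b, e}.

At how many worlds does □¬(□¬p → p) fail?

a: successors {b, e}; ¬(□¬p → p) there: b:F, e:F. ✗
b: successors {b, d}; ¬(□¬p → p) there: b:F, d:T. ✗
c: successors {c}; ¬(□¬p → p) there: c:T. ✓
d: no successors, so □¬(□¬p → p) holds vacuously. ✓
e: no successors, so □¬(□¬p → p) holds vacuously. ✓
Satisfying worlds: {c, d, e}.
So □¬(□¬p → p) fails at the other 2 worlds.

2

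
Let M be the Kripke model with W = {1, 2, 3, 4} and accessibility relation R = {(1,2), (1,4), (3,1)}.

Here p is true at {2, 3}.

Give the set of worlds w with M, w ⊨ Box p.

{2, 4}

1: successors {2, 4}; p there: 2:T, 4:F. ✗
2: no successors, so Box p holds vacuously. ✓
3: successors {1}; p there: 1:F. ✗
4: no successors, so Box p holds vacuously. ✓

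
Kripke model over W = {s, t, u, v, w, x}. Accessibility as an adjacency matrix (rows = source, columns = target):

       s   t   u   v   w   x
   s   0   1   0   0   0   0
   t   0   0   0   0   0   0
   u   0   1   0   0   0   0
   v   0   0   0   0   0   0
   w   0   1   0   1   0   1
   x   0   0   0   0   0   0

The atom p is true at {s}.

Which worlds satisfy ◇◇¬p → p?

{s, t, u, v, w, x}

s: ◇◇¬p is F, p is T. ✓
t: ◇◇¬p is F, p is F. ✓
u: ◇◇¬p is F, p is F. ✓
v: ◇◇¬p is F, p is F. ✓
w: ◇◇¬p is F, p is F. ✓
x: ◇◇¬p is F, p is F. ✓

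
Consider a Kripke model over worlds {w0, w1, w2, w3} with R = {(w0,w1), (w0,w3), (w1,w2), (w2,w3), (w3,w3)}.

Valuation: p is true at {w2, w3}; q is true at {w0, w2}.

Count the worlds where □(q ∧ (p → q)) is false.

w0: successors {w1, w3}; q ∧ (p → q) there: w1:F, w3:F. ✗
w1: successors {w2}; q ∧ (p → q) there: w2:T. ✓
w2: successors {w3}; q ∧ (p → q) there: w3:F. ✗
w3: successors {w3}; q ∧ (p → q) there: w3:F. ✗
Satisfying worlds: {w1}.
So □(q ∧ (p → q)) fails at the other 3 worlds.

3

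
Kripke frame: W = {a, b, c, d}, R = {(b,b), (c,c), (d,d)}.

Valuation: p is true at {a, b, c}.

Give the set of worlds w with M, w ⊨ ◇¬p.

a: no successors, so ◇¬p fails. ✗
b: successors {b}; ¬p there: b:F. ✗
c: successors {c}; ¬p there: c:F. ✗
d: successors {d}; ¬p there: d:T. ✓

{d}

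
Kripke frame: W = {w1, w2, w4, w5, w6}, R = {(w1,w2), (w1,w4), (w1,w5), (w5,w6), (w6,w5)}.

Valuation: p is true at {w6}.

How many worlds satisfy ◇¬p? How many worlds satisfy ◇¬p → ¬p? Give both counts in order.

For ◇¬p:
w1: successors {w2, w4, w5}; ¬p there: w2:T, w4:T, w5:T. ✓
w2: no successors, so ◇¬p fails. ✗
w4: no successors, so ◇¬p fails. ✗
w5: successors {w6}; ¬p there: w6:F. ✗
w6: successors {w5}; ¬p there: w5:T. ✓
— 2 worlds.
For ◇¬p → ¬p:
w1: ◇¬p is T, ¬p is T. ✓
w2: ◇¬p is F, ¬p is T. ✓
w4: ◇¬p is F, ¬p is T. ✓
w5: ◇¬p is F, ¬p is T. ✓
w6: ◇¬p is T, ¬p is F. ✗
— 4 worlds.

2 and 4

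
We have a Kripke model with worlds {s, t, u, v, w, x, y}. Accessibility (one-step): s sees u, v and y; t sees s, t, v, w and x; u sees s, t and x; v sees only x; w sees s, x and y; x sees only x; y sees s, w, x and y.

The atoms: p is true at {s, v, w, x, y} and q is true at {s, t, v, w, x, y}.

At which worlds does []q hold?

s: successors {u, v, y}; q there: u:F, v:T, y:T. ✗
t: successors {s, t, v, w, x}; q there: s:T, t:T, v:T, w:T, x:T. ✓
u: successors {s, t, x}; q there: s:T, t:T, x:T. ✓
v: successors {x}; q there: x:T. ✓
w: successors {s, x, y}; q there: s:T, x:T, y:T. ✓
x: successors {x}; q there: x:T. ✓
y: successors {s, w, x, y}; q there: s:T, w:T, x:T, y:T. ✓

{t, u, v, w, x, y}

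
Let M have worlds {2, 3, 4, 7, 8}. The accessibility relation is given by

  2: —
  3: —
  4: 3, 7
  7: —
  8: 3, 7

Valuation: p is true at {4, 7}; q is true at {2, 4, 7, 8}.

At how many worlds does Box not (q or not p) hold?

2: no successors, so Box not (q or not p) holds vacuously. ✓
3: no successors, so Box not (q or not p) holds vacuously. ✓
4: successors {3, 7}; not (q or not p) there: 3:F, 7:F. ✗
7: no successors, so Box not (q or not p) holds vacuously. ✓
8: successors {3, 7}; not (q or not p) there: 3:F, 7:F. ✗
Satisfying worlds: {2, 3, 7}.

3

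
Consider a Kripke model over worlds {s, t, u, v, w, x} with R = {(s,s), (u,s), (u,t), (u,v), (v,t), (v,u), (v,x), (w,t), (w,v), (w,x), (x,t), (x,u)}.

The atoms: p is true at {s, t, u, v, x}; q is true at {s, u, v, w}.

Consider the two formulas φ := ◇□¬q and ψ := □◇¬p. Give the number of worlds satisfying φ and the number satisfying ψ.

4 and 1

For ◇□¬q:
s: successors {s}; □¬q there: s:F. ✗
t: no successors, so ◇□¬q fails. ✗
u: successors {s, t, v}; □¬q there: s:F, t:T, v:F. ✓
v: successors {t, u, x}; □¬q there: t:T, u:F, x:F. ✓
w: successors {t, v, x}; □¬q there: t:T, v:F, x:F. ✓
x: successors {t, u}; □¬q there: t:T, u:F. ✓
— 4 worlds.
For □◇¬p:
s: successors {s}; ◇¬p there: s:F. ✗
t: no successors, so □◇¬p holds vacuously. ✓
u: successors {s, t, v}; ◇¬p there: s:F, t:F, v:F. ✗
v: successors {t, u, x}; ◇¬p there: t:F, u:F, x:F. ✗
w: successors {t, v, x}; ◇¬p there: t:F, v:F, x:F. ✗
x: successors {t, u}; ◇¬p there: t:F, u:F. ✗
— 1 world.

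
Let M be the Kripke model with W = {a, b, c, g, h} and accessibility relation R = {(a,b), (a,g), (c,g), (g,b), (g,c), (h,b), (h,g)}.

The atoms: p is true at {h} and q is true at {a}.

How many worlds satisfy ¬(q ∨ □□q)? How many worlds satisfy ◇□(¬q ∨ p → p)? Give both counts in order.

For ¬(q ∨ □□q):
a: q ∨ □□q is T. ✗
b: q ∨ □□q is T. ✗
c: q ∨ □□q is F. ✓
g: q ∨ □□q is F. ✓
h: q ∨ □□q is F. ✓
— 3 worlds.
For ◇□(¬q ∨ p → p):
a: successors {b, g}; □(¬q ∨ p → p) there: b:T, g:F. ✓
b: no successors, so ◇□(¬q ∨ p → p) fails. ✗
c: successors {g}; □(¬q ∨ p → p) there: g:F. ✗
g: successors {b, c}; □(¬q ∨ p → p) there: b:T, c:F. ✓
h: successors {b, g}; □(¬q ∨ p → p) there: b:T, g:F. ✓
— 3 worlds.

3 and 3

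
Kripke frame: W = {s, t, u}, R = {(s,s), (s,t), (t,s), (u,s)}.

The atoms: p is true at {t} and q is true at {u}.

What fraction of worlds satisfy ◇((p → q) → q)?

s: successors {s, t}; (p → q) → q there: s:F, t:T. ✓
t: successors {s}; (p → q) → q there: s:F. ✗
u: successors {s}; (p → q) → q there: s:F. ✗
That's 1 of 3 worlds, so 1/3.

1/3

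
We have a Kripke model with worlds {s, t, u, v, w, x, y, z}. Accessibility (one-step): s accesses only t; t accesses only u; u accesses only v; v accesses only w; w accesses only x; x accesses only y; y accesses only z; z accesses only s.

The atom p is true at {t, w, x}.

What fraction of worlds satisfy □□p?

3/8

s: successors {t}; □p there: t:F. ✗
t: successors {u}; □p there: u:F. ✗
u: successors {v}; □p there: v:T. ✓
v: successors {w}; □p there: w:T. ✓
w: successors {x}; □p there: x:F. ✗
x: successors {y}; □p there: y:F. ✗
y: successors {z}; □p there: z:F. ✗
z: successors {s}; □p there: s:T. ✓
That's 3 of 8 worlds, so 3/8.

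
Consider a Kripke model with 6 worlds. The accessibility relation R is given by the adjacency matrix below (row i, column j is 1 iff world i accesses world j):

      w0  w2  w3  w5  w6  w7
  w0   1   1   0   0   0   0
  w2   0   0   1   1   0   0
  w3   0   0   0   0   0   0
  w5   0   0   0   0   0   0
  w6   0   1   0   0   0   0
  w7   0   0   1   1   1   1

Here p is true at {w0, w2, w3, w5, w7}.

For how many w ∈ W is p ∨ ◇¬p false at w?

1

w0: p is T, ◇¬p is F. ✓
w2: p is T, ◇¬p is F. ✓
w3: p is T, ◇¬p is F. ✓
w5: p is T, ◇¬p is F. ✓
w6: p is F, ◇¬p is F. ✗
w7: p is T, ◇¬p is T. ✓
Satisfying worlds: {w0, w2, w3, w5, w7}.
So p ∨ ◇¬p fails at the other 1 world.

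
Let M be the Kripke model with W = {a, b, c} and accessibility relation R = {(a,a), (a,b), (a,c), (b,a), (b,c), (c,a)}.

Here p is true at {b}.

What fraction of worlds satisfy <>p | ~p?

2/3

a: <>p is T, ~p is T. ✓
b: <>p is F, ~p is F. ✗
c: <>p is F, ~p is T. ✓
That's 2 of 3 worlds, so 2/3.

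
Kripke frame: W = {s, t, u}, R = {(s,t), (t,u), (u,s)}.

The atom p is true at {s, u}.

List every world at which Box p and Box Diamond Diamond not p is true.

s: Box p is F, Box Diamond Diamond not p is F. ✗
t: Box p is T, Box Diamond Diamond not p is T. ✓
u: Box p is T, Box Diamond Diamond not p is F. ✗

{t}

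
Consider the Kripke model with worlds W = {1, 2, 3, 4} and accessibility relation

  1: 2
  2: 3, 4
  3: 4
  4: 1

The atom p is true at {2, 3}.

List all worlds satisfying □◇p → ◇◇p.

1: □◇p is T, ◇◇p is T. ✓
2: □◇p is F, ◇◇p is F. ✓
3: □◇p is F, ◇◇p is F. ✓
4: □◇p is T, ◇◇p is T. ✓

{1, 2, 3, 4}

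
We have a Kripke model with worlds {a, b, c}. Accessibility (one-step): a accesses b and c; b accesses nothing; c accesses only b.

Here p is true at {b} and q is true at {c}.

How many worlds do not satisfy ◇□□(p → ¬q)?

1

a: successors {b, c}; □□(p → ¬q) there: b:T, c:T. ✓
b: no successors, so ◇□□(p → ¬q) fails. ✗
c: successors {b}; □□(p → ¬q) there: b:T. ✓
Satisfying worlds: {a, c}.
So ◇□□(p → ¬q) fails at the other 1 world.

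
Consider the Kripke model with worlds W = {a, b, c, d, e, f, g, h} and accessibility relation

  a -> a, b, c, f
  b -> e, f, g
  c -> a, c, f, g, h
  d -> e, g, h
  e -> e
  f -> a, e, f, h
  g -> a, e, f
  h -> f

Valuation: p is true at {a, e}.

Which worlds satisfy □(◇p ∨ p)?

{a, b, e, g, h}

a: successors {a, b, c, f}; ◇p ∨ p there: a:T, b:T, c:T, f:T. ✓
b: successors {e, f, g}; ◇p ∨ p there: e:T, f:T, g:T. ✓
c: successors {a, c, f, g, h}; ◇p ∨ p there: a:T, c:T, f:T, g:T, h:F. ✗
d: successors {e, g, h}; ◇p ∨ p there: e:T, g:T, h:F. ✗
e: successors {e}; ◇p ∨ p there: e:T. ✓
f: successors {a, e, f, h}; ◇p ∨ p there: a:T, e:T, f:T, h:F. ✗
g: successors {a, e, f}; ◇p ∨ p there: a:T, e:T, f:T. ✓
h: successors {f}; ◇p ∨ p there: f:T. ✓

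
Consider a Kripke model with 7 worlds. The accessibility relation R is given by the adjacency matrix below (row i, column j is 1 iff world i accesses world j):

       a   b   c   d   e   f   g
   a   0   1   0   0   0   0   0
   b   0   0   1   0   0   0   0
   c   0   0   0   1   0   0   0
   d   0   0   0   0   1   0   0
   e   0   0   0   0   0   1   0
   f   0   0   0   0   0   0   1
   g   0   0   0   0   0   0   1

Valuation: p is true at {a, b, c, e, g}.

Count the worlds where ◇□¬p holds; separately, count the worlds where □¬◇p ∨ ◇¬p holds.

For ◇□¬p:
a: successors {b}; □¬p there: b:F. ✗
b: successors {c}; □¬p there: c:T. ✓
c: successors {d}; □¬p there: d:F. ✗
d: successors {e}; □¬p there: e:T. ✓
e: successors {f}; □¬p there: f:F. ✗
f: successors {g}; □¬p there: g:F. ✗
g: successors {g}; □¬p there: g:F. ✗
— 2 worlds.
For □¬◇p ∨ ◇¬p:
a: □¬◇p is F, ◇¬p is F. ✗
b: □¬◇p is T, ◇¬p is F. ✓
c: □¬◇p is F, ◇¬p is T. ✓
d: □¬◇p is T, ◇¬p is F. ✓
e: □¬◇p is F, ◇¬p is T. ✓
f: □¬◇p is F, ◇¬p is F. ✗
g: □¬◇p is F, ◇¬p is F. ✗
— 4 worlds.

2 and 4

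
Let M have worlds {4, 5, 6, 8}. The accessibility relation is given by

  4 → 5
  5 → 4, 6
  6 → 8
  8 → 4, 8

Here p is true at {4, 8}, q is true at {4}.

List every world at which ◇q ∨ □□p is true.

{5, 6, 8}

4: ◇q is F, □□p is F. ✗
5: ◇q is T, □□p is F. ✓
6: ◇q is F, □□p is T. ✓
8: ◇q is T, □□p is F. ✓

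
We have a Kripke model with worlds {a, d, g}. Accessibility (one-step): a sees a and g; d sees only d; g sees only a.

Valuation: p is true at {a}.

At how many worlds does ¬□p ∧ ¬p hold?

a: ¬□p is T, ¬p is F. ✗
d: ¬□p is T, ¬p is T. ✓
g: ¬□p is F, ¬p is T. ✗
Satisfying worlds: {d}.

1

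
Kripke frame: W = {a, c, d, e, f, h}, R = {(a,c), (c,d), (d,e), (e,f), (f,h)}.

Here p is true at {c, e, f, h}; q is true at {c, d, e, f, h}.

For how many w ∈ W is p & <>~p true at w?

1

a: p is F, <>~p is F. ✗
c: p is T, <>~p is T. ✓
d: p is F, <>~p is F. ✗
e: p is T, <>~p is F. ✗
f: p is T, <>~p is F. ✗
h: p is T, <>~p is F. ✗
Satisfying worlds: {c}.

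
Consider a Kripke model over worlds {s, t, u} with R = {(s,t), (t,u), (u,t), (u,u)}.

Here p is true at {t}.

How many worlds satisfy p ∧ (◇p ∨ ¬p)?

s: p is F, ◇p ∨ ¬p is T. ✗
t: p is T, ◇p ∨ ¬p is F. ✗
u: p is F, ◇p ∨ ¬p is T. ✗
Satisfying worlds: ∅.

0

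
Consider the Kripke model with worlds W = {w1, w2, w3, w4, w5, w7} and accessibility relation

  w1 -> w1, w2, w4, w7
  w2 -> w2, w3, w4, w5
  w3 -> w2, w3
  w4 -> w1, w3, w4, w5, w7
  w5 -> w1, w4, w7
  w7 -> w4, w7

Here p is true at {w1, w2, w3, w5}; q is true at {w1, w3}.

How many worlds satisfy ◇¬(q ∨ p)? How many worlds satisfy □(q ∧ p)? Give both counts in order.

For ◇¬(q ∨ p):
w1: successors {w1, w2, w4, w7}; ¬(q ∨ p) there: w1:F, w2:F, w4:T, w7:T. ✓
w2: successors {w2, w3, w4, w5}; ¬(q ∨ p) there: w2:F, w3:F, w4:T, w5:F. ✓
w3: successors {w2, w3}; ¬(q ∨ p) there: w2:F, w3:F. ✗
w4: successors {w1, w3, w4, w5, w7}; ¬(q ∨ p) there: w1:F, w3:F, w4:T, w5:F, w7:T. ✓
w5: successors {w1, w4, w7}; ¬(q ∨ p) there: w1:F, w4:T, w7:T. ✓
w7: successors {w4, w7}; ¬(q ∨ p) there: w4:T, w7:T. ✓
— 5 worlds.
For □(q ∧ p):
w1: successors {w1, w2, w4, w7}; q ∧ p there: w1:T, w2:F, w4:F, w7:F. ✗
w2: successors {w2, w3, w4, w5}; q ∧ p there: w2:F, w3:T, w4:F, w5:F. ✗
w3: successors {w2, w3}; q ∧ p there: w2:F, w3:T. ✗
w4: successors {w1, w3, w4, w5, w7}; q ∧ p there: w1:T, w3:T, w4:F, w5:F, w7:F. ✗
w5: successors {w1, w4, w7}; q ∧ p there: w1:T, w4:F, w7:F. ✗
w7: successors {w4, w7}; q ∧ p there: w4:F, w7:F. ✗
— 0 worlds.

5 and 0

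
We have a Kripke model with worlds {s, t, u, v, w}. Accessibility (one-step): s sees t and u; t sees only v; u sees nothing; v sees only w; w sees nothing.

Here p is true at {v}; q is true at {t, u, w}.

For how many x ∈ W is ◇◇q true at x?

1

s: successors {t, u}; ◇q there: t:F, u:F. ✗
t: successors {v}; ◇q there: v:T. ✓
u: no successors, so ◇◇q fails. ✗
v: successors {w}; ◇q there: w:F. ✗
w: no successors, so ◇◇q fails. ✗
Satisfying worlds: {t}.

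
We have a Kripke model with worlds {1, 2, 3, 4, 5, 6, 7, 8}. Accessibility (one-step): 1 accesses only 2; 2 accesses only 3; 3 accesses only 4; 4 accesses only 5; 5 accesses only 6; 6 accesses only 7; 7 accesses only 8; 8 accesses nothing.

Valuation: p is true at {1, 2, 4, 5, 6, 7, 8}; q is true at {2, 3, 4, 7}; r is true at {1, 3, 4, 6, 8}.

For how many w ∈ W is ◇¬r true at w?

1: successors {2}; ¬r there: 2:T. ✓
2: successors {3}; ¬r there: 3:F. ✗
3: successors {4}; ¬r there: 4:F. ✗
4: successors {5}; ¬r there: 5:T. ✓
5: successors {6}; ¬r there: 6:F. ✗
6: successors {7}; ¬r there: 7:T. ✓
7: successors {8}; ¬r there: 8:F. ✗
8: no successors, so ◇¬r fails. ✗
Satisfying worlds: {1, 4, 6}.

3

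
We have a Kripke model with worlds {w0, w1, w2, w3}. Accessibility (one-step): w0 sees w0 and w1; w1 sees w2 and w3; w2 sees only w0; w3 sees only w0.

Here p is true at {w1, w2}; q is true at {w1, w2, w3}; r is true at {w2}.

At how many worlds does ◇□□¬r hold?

2

w0: successors {w0, w1}; □□¬r there: w0:F, w1:T. ✓
w1: successors {w2, w3}; □□¬r there: w2:T, w3:T. ✓
w2: successors {w0}; □□¬r there: w0:F. ✗
w3: successors {w0}; □□¬r there: w0:F. ✗
Satisfying worlds: {w0, w1}.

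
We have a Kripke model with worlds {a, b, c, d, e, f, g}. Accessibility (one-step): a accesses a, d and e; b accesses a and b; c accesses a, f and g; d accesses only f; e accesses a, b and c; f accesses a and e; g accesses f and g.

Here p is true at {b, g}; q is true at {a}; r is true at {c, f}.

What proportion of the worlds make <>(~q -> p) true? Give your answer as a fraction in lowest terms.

a: successors {a, d, e}; ~q -> p there: a:T, d:F, e:F. ✓
b: successors {a, b}; ~q -> p there: a:T, b:T. ✓
c: successors {a, f, g}; ~q -> p there: a:T, f:F, g:T. ✓
d: successors {f}; ~q -> p there: f:F. ✗
e: successors {a, b, c}; ~q -> p there: a:T, b:T, c:F. ✓
f: successors {a, e}; ~q -> p there: a:T, e:F. ✓
g: successors {f, g}; ~q -> p there: f:F, g:T. ✓
That's 6 of 7 worlds, so 6/7.

6/7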